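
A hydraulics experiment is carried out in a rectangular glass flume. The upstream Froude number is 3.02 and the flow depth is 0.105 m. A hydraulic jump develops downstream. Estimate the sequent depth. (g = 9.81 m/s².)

Fr₁ = 3.02 (given).
Sequent-depth ratio: y₂/y₁ = ½[√(1 + 8Fr₁²) − 1] = ½[√73.96 − 1] = 3.80.
y₂ = 3.80 × 0.105 = 0.399 m.

y₂ = 0.399 m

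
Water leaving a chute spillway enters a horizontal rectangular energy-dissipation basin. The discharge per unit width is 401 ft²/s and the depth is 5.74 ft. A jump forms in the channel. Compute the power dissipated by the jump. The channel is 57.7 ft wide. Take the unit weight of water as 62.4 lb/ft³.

P = 107460 hp

V₁ = q/y₁ = 401/5.74 = 69.9 ft/s. Fr₁ = V₁/√(g·y₁) = 69.9/√(32.2×5.74) = 5.14.
Sequent-depth ratio: y₂/y₁ = ½[√(1 + 8Fr₁²) − 1] = ½[√212.2 − 1] = 6.78.
y₂ = 6.78 × 5.74 = 38.9 ft.
Head loss: ΔE = (y₂ − y₁)³/(4y₁y₂) = (38.9 − 5.74)³/(4×5.74×38.9) = 36601/894 = 40.9 ft.
Q = q·b = 401 × 57.7 = 23138 cfs. P = γ·Q·ΔE/550 = 62.4 × 23138 × 40.9 / 550 = 107460 hp.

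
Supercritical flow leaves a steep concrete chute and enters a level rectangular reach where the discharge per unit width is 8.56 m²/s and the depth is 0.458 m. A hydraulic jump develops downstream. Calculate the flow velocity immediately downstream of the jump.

V₂ = 1.56 m/s

V₁ = q/y₁ = 8.56/0.458 = 18.7 m/s. Fr₁ = V₁/√(g·y₁) = 18.7/√(9.81×0.458) = 8.82.
Conjugate-depth relation: y₂/y₁ = ½[√(1 + 8Fr₁²) − 1] = ½[√623.0 − 1] = 12.0.
y₂ = 12.0 × 0.458 = 5.49 m.
V₂ = q/y₂ = 8.56/5.49 = 1.56 m/s.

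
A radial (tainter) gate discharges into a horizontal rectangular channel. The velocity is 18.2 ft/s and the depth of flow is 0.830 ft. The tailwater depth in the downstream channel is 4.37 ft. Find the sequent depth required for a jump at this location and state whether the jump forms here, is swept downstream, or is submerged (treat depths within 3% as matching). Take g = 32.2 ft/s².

y₂ = 3.74 ft; the jump is submerged

Fr₁ = V₁/√(g·y₁) = 18.2/√(32.2×0.830) = 3.52.
Conjugate-depth relation: y₂/y₁ = ½[√(1 + 8Fr₁²) − 1] = ½[√100.2 − 1] = 4.50.
y₂ = 4.50 × 0.830 = 3.74 ft.
Tailwater y_tw = 4.37 ft: y_tw > y₂, so the jump is submerged.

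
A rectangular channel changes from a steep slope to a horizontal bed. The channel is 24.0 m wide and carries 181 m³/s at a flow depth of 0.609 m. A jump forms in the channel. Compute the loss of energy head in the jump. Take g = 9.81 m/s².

ΔE = 4.18 m

q = Q/b = 181/24.0 = 7.54 m²/s; V₁ = q/y₁ = 12.4 m/s. Fr₁ = V₁/√(g·y₁) = 5.07.
From the momentum equation for a rectangular channel, y₂/y₁ = ½[√(1 + 8Fr₁²) − 1] = ½[√206.4 − 1] = 6.68.
y₂ = 6.68 × 0.609 = 4.07 m.
V₂ = q/y₂ = 7.54/4.07 = 1.85 m/s. E₁ = y₁ + V₁²/2g = 8.43 m; E₂ = y₂ + V₂²/2g = 4.24 m. ΔE = E₁ − E₂ = 4.18 m.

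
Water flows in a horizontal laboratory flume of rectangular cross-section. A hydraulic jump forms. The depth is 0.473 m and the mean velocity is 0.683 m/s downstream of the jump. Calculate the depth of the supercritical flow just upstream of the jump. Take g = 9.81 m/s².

Fr₂ = V₂/√(g·y₂) = 0.683/√(9.81×0.473) = 0.317.
From the momentum equation (using Fr₂), y₁/y₂ = ½[√(1 + 8Fr₂²) − 1] = ½[√1.804 − 1] = 0.172.
y₁ = 0.172 × 0.473 = 0.0812 m.

y₁ = 0.0812 m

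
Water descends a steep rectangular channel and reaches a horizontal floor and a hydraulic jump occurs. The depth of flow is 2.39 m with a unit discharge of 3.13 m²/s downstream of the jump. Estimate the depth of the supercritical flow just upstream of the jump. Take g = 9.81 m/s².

V₂ = q/y₂ = 3.13/2.39 = 1.31 m/s; Fr₂ = V₂/√(g·y₂) = 0.270.
From the momentum equation (using Fr₂), y₁/y₂ = ½[√(1 + 8Fr₂²) − 1] = ½[√1.585 − 1] = 0.130.
y₁ = 0.130 × 2.39 = 0.310 m.

y₁ = 0.310 m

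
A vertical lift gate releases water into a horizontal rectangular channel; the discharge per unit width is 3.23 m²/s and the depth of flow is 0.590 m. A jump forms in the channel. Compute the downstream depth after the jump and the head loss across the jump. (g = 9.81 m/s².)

V₁ = q/y₁ = 3.23/0.590 = 5.47 m/s. Fr₁ = V₁/√(g·y₁) = 5.47/√(9.81×0.590) = 2.28.
By Bélanger, y₂/y₁ = ½[√(1 + 8Fr₁²) − 1] = ½[√42.43 − 1] = 2.76.
y₂ = 2.76 × 0.590 = 1.63 m.
Head loss: ΔE = (y₂ − y₁)³/(4y₁y₂) = (1.63 − 0.590)³/(4×0.590×1.63) = 1.11/3.84 = 0.290 m.

y₂ = 1.63 m; ΔE = 0.290 m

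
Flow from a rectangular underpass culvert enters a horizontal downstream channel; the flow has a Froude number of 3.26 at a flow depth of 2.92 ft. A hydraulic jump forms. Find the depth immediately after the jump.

y₂ = 12.1 ft

Fr₁ = 3.26 (given).
Conjugate-depth relation: y₂/y₁ = ½[√(1 + 8Fr₁²) − 1] = ½[√86.02 − 1] = 4.14.
y₂ = 4.14 × 2.92 = 12.1 ft.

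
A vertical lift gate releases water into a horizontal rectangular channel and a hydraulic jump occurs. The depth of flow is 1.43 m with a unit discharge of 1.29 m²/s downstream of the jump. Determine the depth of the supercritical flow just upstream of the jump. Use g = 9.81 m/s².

V₂ = q/y₂ = 1.29/1.43 = 0.902 m/s; Fr₂ = V₂/√(g·y₂) = 0.241.
From the momentum equation (using Fr₂), y₁/y₂ = ½[√(1 + 8Fr₂²) − 1] = ½[√1.464 − 1] = 0.105.
y₁ = 0.105 × 1.43 = 0.150 m.

y₁ = 0.150 m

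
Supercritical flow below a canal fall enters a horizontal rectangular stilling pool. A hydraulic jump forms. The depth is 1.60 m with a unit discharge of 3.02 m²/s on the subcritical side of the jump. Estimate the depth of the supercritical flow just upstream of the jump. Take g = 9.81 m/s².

y₁ = 0.542 m

V₂ = q/y₂ = 3.02/1.60 = 1.89 m/s; Fr₂ = V₂/√(g·y₂) = 0.476.
From the momentum equation (using Fr₂), y₁/y₂ = ½[√(1 + 8Fr₂²) − 1] = ½[√2.816 − 1] = 0.339.
y₁ = 0.339 × 1.60 = 0.542 m.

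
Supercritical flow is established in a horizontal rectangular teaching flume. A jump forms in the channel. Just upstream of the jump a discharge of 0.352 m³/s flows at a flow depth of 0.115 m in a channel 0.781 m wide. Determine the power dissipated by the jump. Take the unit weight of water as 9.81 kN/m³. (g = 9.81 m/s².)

P = 1.10 kW

q = Q/b = 0.352/0.781 = 0.451 m²/s; V₁ = q/y₁ = 3.92 m/s. Fr₁ = V₁/√(g·y₁) = 3.69.
By Bélanger, y₂/y₁ = ½[√(1 + 8Fr₁²) − 1] = ½[√109.9 − 1] = 4.74.
y₂ = 4.74 × 0.115 = 0.545 m.
Head loss: ΔE = (y₂ − y₁)³/(4y₁y₂) = (0.545 − 0.115)³/(4×0.115×0.545) = 0.0797/0.251 = 0.318 m.
P = γ·Q·ΔE = 9.81 × 0.352 × 0.318 = 1.10 kW.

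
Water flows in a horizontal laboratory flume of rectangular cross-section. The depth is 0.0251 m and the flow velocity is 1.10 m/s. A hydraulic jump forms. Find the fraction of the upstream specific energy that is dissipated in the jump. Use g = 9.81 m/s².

ΔE/E₁ = 0.127 (12.7%)

Fr₁ = V₁/√(g·y₁) = 1.10/√(9.81×0.0251) = 2.22.
From the momentum equation for a rectangular channel, y₂/y₁ = ½[√(1 + 8Fr₁²) − 1] = ½[√40.31 − 1] = 2.67.
y₂ = 2.67 × 0.0251 = 0.0671 m.
E₁ = y₁ + V₁²/2g = 0.0868 m. ΔE = (y₂ − y₁)³/(4y₁y₂) = 0.0110 m. ΔE/E₁ = 0.0110/0.0868 = 0.127.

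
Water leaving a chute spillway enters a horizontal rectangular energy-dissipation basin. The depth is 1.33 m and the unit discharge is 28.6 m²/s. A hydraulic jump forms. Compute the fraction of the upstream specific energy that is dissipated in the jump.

ΔE/E₁ = 0.561 (56.1%)

V₁ = q/y₁ = 28.6/1.33 = 21.5 m/s. Fr₁ = V₁/√(g·y₁) = 21.5/√(9.81×1.33) = 5.95.
Bélanger equation: y₂/y₁ = ½[√(1 + 8Fr₁²) − 1] = ½[√284.5 − 1] = 7.93.
y₂ = 7.93 × 1.33 = 10.6 m.
E₁ = y₁ + V₁²/2g = 24.9 m. ΔE = (y₂ − y₁)³/(4y₁y₂) = 14.0 m. ΔE/E₁ = 14.0/24.9 = 0.561.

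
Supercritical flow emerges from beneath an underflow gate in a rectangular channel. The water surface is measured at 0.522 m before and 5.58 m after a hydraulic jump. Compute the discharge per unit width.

q = 9.34 m²/s

For a rectangular channel the momentum equation gives q² = ½·g·y₁·y₂·(y₁ + y₂) = ½×9.81×0.522×5.58×6.10 = 87.2.
q = √87.2 = 9.34 m²/s.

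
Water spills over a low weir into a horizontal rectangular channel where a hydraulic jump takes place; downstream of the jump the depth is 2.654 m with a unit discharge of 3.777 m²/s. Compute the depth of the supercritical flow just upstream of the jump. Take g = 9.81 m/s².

V₂ = q/y₂ = 3.777/2.654 = 1.423 m/s; Fr₂ = V₂/√(g·y₂) = 0.2789.
The Bélanger relation is symmetric: y₁/y₂ = ½[√(1 + 8Fr₂²) − 1] = ½[√1.6223 − 1] = 0.1369.
y₁ = 0.1369 × 2.654 = 0.3632 m.

y₁ = 0.3632 m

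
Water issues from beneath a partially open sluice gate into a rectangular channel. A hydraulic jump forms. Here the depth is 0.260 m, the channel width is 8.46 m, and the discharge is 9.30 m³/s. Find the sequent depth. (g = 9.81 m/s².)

q = Q/b = 9.30/8.46 = 1.10 m²/s; V₁ = q/y₁ = 4.23 m/s. Fr₁ = V₁/√(g·y₁) = 2.65.
Bélanger equation: y₂/y₁ = ½[√(1 + 8Fr₁²) − 1] = ½[√57.07 − 1] = 3.28.
y₂ = 3.28 × 0.260 = 0.852 m.

y₂ = 0.852 m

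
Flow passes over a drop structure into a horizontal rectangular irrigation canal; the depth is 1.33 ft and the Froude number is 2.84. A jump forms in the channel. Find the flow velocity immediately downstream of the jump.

Fr₁ = 2.84 (given).
Bélanger equation: y₂/y₁ = ½[√(1 + 8Fr₁²) − 1] = ½[√65.52 − 1] = 3.55.
y₂ = 3.55 × 1.33 = 4.72 ft.
V₁ = Fr₁·√(g·y₁) = 2.84×√(32.2×1.33) = 18.6 ft/s; q = V₁·y₁ = 24.7 ft²/s.
V₂ = q/y₂ = 24.7/4.72 = 5.24 ft/s.

V₂ = 5.24 ft/s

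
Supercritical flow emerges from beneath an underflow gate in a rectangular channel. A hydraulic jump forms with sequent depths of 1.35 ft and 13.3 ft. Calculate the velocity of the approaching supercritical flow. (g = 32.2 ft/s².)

For a rectangular channel the momentum equation gives q² = ½·g·y₁·y₂·(y₁ + y₂) = ½×32.2×1.35×13.3×14.7 = 4235.
q = √4235 = 65.1 ft²/s.
V₁ = q/y₁ = 65.1/1.35 = 48.2 ft/s.

V₁ = 48.2 ft/s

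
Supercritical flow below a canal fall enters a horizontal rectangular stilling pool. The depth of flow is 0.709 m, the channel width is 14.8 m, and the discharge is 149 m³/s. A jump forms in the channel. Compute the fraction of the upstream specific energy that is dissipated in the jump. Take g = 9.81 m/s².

ΔE/E₁ = 0.521 (52.1%)

q = Q/b = 149/14.8 = 10.1 m²/s; V₁ = q/y₁ = 14.2 m/s. Fr₁ = V₁/√(g·y₁) = 5.38.
Bélanger equation: y₂/y₁ = ½[√(1 + 8Fr₁²) − 1] = ½[√232.9 − 1] = 7.13.
y₂ = 7.13 × 0.709 = 5.06 m.
E₁ = y₁ + V₁²/2g = 11.0 m. ΔE = (y₂ − y₁)³/(4y₁y₂) = 5.73 m. ΔE/E₁ = 5.73/11.0 = 0.521.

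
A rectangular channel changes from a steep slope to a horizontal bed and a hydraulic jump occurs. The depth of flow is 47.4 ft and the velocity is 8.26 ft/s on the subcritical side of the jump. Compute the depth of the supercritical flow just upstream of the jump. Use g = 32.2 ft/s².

Fr₂ = V₂/√(g·y₂) = 8.26/√(32.2×47.4) = 0.211.
Since the conjugate-depth ratio holds either way, y₁/y₂ = ½[√(1 + 8Fr₂²) − 1] = ½[√1.358 − 1] = 0.0826.
y₁ = 0.0826 × 47.4 = 3.91 ft.

y₁ = 3.91 ft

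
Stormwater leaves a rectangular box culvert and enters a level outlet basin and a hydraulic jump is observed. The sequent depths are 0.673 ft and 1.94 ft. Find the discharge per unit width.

q = 7.41 ft²/s

For a rectangular channel the momentum equation gives q² = ½·g·y₁·y₂·(y₁ + y₂) = ½×32.2×0.673×1.94×2.61 = 54.9.
q = √54.9 = 7.41 ft²/s.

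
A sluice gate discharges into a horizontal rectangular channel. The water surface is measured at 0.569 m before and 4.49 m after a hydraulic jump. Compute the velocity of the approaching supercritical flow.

V₁ = 14.0 m/s

For a rectangular channel the momentum equation gives q² = ½·g·y₁·y₂·(y₁ + y₂) = ½×9.81×0.569×4.49×5.06 = 63.4.
q = √63.4 = 7.96 m²/s.
V₁ = q/y₁ = 7.96/0.569 = 14.0 m/s.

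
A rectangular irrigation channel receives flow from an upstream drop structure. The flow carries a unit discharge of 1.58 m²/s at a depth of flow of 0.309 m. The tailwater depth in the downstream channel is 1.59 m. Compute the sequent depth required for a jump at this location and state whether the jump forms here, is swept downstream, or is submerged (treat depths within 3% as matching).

y₂ = 1.14 m; the jump is submerged

V₁ = q/y₁ = 1.58/0.309 = 5.11 m/s. Fr₁ = V₁/√(g·y₁) = 5.11/√(9.81×0.309) = 2.94.
From the momentum equation for a rectangular channel, y₂/y₁ = ½[√(1 + 8Fr₁²) − 1] = ½[√70.00 − 1] = 3.68.
y₂ = 3.68 × 0.309 = 1.14 m.
Tailwater y_tw = 1.59 m: y_tw > y₂, so the jump is submerged.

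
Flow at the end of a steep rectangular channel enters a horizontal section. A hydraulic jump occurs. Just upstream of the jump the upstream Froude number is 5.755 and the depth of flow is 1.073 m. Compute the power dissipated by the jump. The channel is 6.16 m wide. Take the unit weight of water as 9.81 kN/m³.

Fr₁ = 5.755 (given).
Bélanger equation: y₂/y₁ = ½[√(1 + 8Fr₁²) − 1] = ½[√265.96 − 1] = 7.654.
y₂ = 7.654 × 1.073 = 8.213 m.
V₁ = Fr₁·√(g·y₁) = 5.755×√(9.81×1.073) = 18.67 m/s; q = V₁·y₁ = 20.03 m²/s. V₂ = q/y₂ = 20.03/8.213 = 2.439 m/s. E₁ = y₁ + V₁²/2g = 18.84 m; E₂ = y₂ + V₂²/2g = 8.516 m. ΔE = E₁ − E₂ = 10.33 m.
Q = q·b = 20.03 × 6.16 = 123.4 m³/s. P = γ·Q·ΔE = 9.81 × 123.4 × 10.33 = 12501 kW.

P = 12501 kW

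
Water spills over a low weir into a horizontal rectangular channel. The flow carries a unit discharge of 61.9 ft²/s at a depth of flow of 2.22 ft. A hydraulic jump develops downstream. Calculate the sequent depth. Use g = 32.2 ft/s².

y₂ = 9.30 ft

V₁ = q/y₁ = 61.9/2.22 = 27.9 ft/s. Fr₁ = V₁/√(g·y₁) = 27.9/√(32.2×2.22) = 3.30.
Conjugate-depth relation: y₂/y₁ = ½[√(1 + 8Fr₁²) − 1] = ½[√88.01 − 1] = 4.19.
y₂ = 4.19 × 2.22 = 9.30 ft.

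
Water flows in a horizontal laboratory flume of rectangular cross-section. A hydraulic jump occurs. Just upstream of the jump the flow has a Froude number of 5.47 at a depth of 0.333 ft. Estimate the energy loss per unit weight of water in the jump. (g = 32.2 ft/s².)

ΔE = 2.81 ft

Fr₁ = 5.47 (given).
From the momentum equation for a rectangular channel, y₂/y₁ = ½[√(1 + 8Fr₁²) − 1] = ½[√240.4 − 1] = 7.25.
y₂ = 7.25 × 0.333 = 2.41 ft.
V₁ = Fr₁·√(g·y₁) = 5.47×√(32.2×0.333) = 17.9 ft/s; q = V₁·y₁ = 5.96 ft²/s. V₂ = q/y₂ = 5.96/2.41 = 2.47 ft/s. E₁ = y₁ + V₁²/2g = 5.31 ft; E₂ = y₂ + V₂²/2g = 2.51 ft. ΔE = E₁ − E₂ = 2.81 ft.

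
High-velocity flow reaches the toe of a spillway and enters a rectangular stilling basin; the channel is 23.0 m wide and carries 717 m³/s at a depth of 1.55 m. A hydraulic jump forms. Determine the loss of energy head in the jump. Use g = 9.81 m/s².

q = Q/b = 717/23.0 = 31.2 m²/s; V₁ = q/y₁ = 20.1 m/s. Fr₁ = V₁/√(g·y₁) = 5.16.
Conjugate-depth relation: y₂/y₁ = ½[√(1 + 8Fr₁²) − 1] = ½[√213.8 − 1] = 6.81.
y₂ = 6.81 × 1.55 = 10.6 m.
Head loss: ΔE = (y₂ − y₁)³/(4y₁y₂) = (10.6 − 1.55)³/(4×1.55×10.6) = 731/65.5 = 11.2 m.

ΔE = 11.2 m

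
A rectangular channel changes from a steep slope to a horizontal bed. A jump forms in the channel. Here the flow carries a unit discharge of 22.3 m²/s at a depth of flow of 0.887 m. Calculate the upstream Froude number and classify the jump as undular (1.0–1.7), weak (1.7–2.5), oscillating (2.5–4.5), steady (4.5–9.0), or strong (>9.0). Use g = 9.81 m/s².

V₁ = q/y₁ = 22.3/0.887 = 25.1 m/s. Fr₁ = V₁/√(g·y₁) = 25.1/√(9.81×0.887) = 8.52.
Fr₁ = 8.52 lies in the steady range.

Fr₁ = 8.52; steady jump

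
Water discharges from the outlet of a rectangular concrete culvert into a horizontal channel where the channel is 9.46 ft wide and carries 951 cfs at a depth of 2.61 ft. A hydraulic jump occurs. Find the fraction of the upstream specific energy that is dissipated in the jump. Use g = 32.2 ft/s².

ΔE/E₁ = 0.414 (41.4%)

q = Q/b = 951/9.46 = 101 ft²/s; V₁ = q/y₁ = 38.5 ft/s. Fr₁ = V₁/√(g·y₁) = 4.20.
By Bélanger, y₂/y₁ = ½[√(1 + 8Fr₁²) − 1] = ½[√142.2 − 1] = 5.46.
y₂ = 5.46 × 2.61 = 14.3 ft.
E₁ = y₁ + V₁²/2g = 25.6 ft. ΔE = (y₂ − y₁)³/(4y₁y₂) = 10.6 ft. ΔE/E₁ = 10.6/25.6 = 0.414.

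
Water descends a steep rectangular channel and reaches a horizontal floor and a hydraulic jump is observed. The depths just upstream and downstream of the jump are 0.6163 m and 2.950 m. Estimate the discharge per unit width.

For a rectangular channel the momentum equation gives q² = ½·g·y₁·y₂·(y₁ + y₂) = ½×9.81×0.6163×2.950×3.566 = 31.80.
q = √31.80 = 5.639 m²/s.

q = 5.639 m²/s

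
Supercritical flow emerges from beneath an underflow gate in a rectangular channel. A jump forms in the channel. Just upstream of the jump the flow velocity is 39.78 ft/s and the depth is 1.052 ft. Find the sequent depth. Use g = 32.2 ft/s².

y₂ = 9.656 ft

Fr₁ = V₁/√(g·y₁) = 39.78/√(32.2×1.052) = 6.835.
Bélanger equation: y₂/y₁ = ½[√(1 + 8Fr₁²) − 1] = ½[√374.72 − 1] = 9.179.
y₂ = 9.179 × 1.052 = 9.656 ft.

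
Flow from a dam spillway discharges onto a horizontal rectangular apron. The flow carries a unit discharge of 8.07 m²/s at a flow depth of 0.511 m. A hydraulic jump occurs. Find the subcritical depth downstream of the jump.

V₁ = q/y₁ = 8.07/0.511 = 15.8 m/s. Fr₁ = V₁/√(g·y₁) = 15.8/√(9.81×0.511) = 7.05.
Conjugate-depth relation: y₂/y₁ = ½[√(1 + 8Fr₁²) − 1] = ½[√399.0 − 1] = 9.49.
y₂ = 9.49 × 0.511 = 4.85 m.

y₂ = 4.85 m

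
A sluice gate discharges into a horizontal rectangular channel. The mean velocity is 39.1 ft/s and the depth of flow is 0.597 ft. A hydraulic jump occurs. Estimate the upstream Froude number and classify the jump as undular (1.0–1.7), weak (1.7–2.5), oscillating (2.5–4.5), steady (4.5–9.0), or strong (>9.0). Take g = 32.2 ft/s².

Fr₁ = 8.92; steady jump

Fr₁ = V₁/√(g·y₁) = 39.1/√(32.2×0.597) = 8.92.
Fr₁ = 8.92 lies in the steady range.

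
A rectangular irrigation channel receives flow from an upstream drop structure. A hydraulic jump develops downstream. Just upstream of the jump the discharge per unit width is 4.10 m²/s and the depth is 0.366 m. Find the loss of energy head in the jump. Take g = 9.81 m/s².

ΔE = 3.78 m

V₁ = q/y₁ = 4.10/0.366 = 11.2 m/s. Fr₁ = V₁/√(g·y₁) = 11.2/√(9.81×0.366) = 5.91.
Conjugate-depth relation: y₂/y₁ = ½[√(1 + 8Fr₁²) − 1] = ½[√280.6 − 1] = 7.88.
y₂ = 7.88 × 0.366 = 2.88 m.
Head loss: ΔE = (y₂ − y₁)³/(4y₁y₂) = (2.88 − 0.366)³/(4×0.366×2.88) = 15.9/4.22 = 3.78 m.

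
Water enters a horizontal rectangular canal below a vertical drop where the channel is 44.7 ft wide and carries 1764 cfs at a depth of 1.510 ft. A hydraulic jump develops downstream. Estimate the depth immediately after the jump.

q = Q/b = 1764/44.7 = 39.46 ft²/s; V₁ = q/y₁ = 26.13 ft/s. Fr₁ = V₁/√(g·y₁) = 3.748.
By Bélanger, y₂/y₁ = ½[√(1 + 8Fr₁²) − 1] = ½[√113.38 − 1] = 4.824.
y₂ = 4.824 × 1.510 = 7.284 ft.

y₂ = 7.284 ft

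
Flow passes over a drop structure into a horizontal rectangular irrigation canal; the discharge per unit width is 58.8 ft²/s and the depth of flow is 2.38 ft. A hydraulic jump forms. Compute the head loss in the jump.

V₁ = q/y₁ = 58.8/2.38 = 24.7 ft/s. Fr₁ = V₁/√(g·y₁) = 24.7/√(32.2×2.38) = 2.82.
From the momentum equation for a rectangular channel, y₂/y₁ = ½[√(1 + 8Fr₁²) − 1] = ½[√64.72 − 1] = 3.52.
y₂ = 3.52 × 2.38 = 8.38 ft.
V₂ = q/y₂ = 58.8/8.38 = 7.01 ft/s. E₁ = y₁ + V₁²/2g = 11.9 ft; E₂ = y₂ + V₂²/2g = 9.15 ft. ΔE = E₁ − E₂ = 2.71 ft.

ΔE = 2.71 ft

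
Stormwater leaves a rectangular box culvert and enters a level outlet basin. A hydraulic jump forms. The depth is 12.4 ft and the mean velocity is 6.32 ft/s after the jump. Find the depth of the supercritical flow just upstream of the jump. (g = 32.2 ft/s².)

Fr₂ = V₂/√(g·y₂) = 6.32/√(32.2×12.4) = 0.316.
The Bélanger relation is symmetric: y₁/y₂ = ½[√(1 + 8Fr₂²) − 1] = ½[√1.800 − 1] = 0.171.
y₁ = 0.171 × 12.4 = 2.12 ft.

y₁ = 2.12 ft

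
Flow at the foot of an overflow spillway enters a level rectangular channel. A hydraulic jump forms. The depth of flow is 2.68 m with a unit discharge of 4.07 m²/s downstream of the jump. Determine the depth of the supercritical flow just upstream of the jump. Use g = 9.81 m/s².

y₁ = 0.408 m

V₂ = q/y₂ = 4.07/2.68 = 1.52 m/s; Fr₂ = V₂/√(g·y₂) = 0.296.
Since the conjugate-depth ratio holds either way, y₁/y₂ = ½[√(1 + 8Fr₂²) − 1] = ½[√1.702 − 1] = 0.152.
y₁ = 0.152 × 2.68 = 0.408 m.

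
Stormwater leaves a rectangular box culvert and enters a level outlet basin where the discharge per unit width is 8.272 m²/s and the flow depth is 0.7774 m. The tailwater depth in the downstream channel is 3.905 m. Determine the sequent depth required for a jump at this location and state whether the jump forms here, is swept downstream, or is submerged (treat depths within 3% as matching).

V₁ = q/y₁ = 8.272/0.7774 = 10.64 m/s. Fr₁ = V₁/√(g·y₁) = 10.64/√(9.81×0.7774) = 3.853.
By Bélanger, y₂/y₁ = ½[√(1 + 8Fr₁²) − 1] = ½[√119.77 − 1] = 4.972.
y₂ = 4.972 × 0.7774 = 3.865 m.
Tailwater y_tw = 3.905 m: y_tw ≈ y₂, so the jump forms here.

y₂ = 3.865 m; the jump forms here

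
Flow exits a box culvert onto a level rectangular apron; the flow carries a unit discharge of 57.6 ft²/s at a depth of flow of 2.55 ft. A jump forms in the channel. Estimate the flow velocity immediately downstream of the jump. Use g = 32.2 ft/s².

V₂ = 7.38 ft/s

V₁ = q/y₁ = 57.6/2.55 = 22.6 ft/s. Fr₁ = V₁/√(g·y₁) = 22.6/√(32.2×2.55) = 2.49.
Conjugate-depth relation: y₂/y₁ = ½[√(1 + 8Fr₁²) − 1] = ½[√50.71 − 1] = 3.06.
y₂ = 3.06 × 2.55 = 7.80 ft.
V₂ = q/y₂ = 57.6/7.80 = 7.38 ft/s.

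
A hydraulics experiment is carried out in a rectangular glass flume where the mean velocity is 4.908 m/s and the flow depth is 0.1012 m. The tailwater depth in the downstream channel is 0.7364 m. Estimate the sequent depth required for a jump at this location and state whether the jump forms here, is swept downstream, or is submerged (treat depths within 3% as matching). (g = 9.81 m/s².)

Fr₁ = V₁/√(g·y₁) = 4.908/√(9.81×0.1012) = 4.926.
Conjugate-depth relation: y₂/y₁ = ½[√(1 + 8Fr₁²) − 1] = ½[√195.11 − 1] = 6.484.
y₂ = 6.484 × 0.1012 = 0.6562 m.
Tailwater y_tw = 0.7364 m: y_tw > y₂, so the jump is submerged.

y₂ = 0.6562 m; the jump is submerged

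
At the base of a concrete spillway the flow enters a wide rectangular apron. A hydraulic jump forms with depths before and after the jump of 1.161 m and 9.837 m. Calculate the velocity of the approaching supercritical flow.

For a rectangular channel the momentum equation gives q² = ½·g·y₁·y₂·(y₁ + y₂) = ½×9.81×1.161×9.837×11.00 = 616.1.
q = √616.1 = 24.82 m²/s.
V₁ = q/y₁ = 24.82/1.161 = 21.38 m/s.

V₁ = 21.38 m/s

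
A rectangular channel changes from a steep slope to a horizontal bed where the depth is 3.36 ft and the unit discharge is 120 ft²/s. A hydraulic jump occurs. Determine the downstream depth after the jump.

V₁ = q/y₁ = 120/3.36 = 35.7 ft/s. Fr₁ = V₁/√(g·y₁) = 35.7/√(32.2×3.36) = 3.43.
Sequent-depth ratio: y₂/y₁ = ½[√(1 + 8Fr₁²) − 1] = ½[√95.31 − 1] = 4.38.
y₂ = 4.38 × 3.36 = 14.7 ft.

y₂ = 14.7 ft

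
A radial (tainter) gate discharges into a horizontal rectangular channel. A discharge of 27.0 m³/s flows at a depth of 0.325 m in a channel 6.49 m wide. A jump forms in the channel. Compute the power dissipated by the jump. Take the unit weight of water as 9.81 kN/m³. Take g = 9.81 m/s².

q = Q/b = 27.0/6.49 = 4.16 m²/s; V₁ = q/y₁ = 12.8 m/s. Fr₁ = V₁/√(g·y₁) = 7.17.
By Bélanger, y₂/y₁ = ½[√(1 + 8Fr₁²) − 1] = ½[√412.2 − 1] = 9.65.
y₂ = 9.65 × 0.325 = 3.14 m.
V₂ = q/y₂ = 4.16/3.14 = 1.33 m/s. E₁ = y₁ + V₁²/2g = 8.68 m; E₂ = y₂ + V₂²/2g = 3.23 m. ΔE = E₁ − E₂ = 5.45 m.
P = γ·Q·ΔE = 9.81 × 27.0 × 5.45 = 1444 kW.

P = 1444 kW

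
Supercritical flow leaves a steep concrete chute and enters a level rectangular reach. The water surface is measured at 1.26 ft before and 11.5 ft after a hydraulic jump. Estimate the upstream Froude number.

Fr₁ = 6.80

For a rectangular channel the momentum equation gives q² = ½·g·y₁·y₂·(y₁ + y₂) = ½×32.2×1.26×11.5×12.8 = 2977.
q = √2977 = 54.6 ft²/s.
V₁ = q/y₁ = 43.3 ft/s; Fr₁ = V₁/√(g·y₁) = 6.80.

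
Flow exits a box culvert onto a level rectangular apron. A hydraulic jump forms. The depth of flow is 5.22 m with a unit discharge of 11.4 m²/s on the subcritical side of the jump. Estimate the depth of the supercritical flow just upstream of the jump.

y₁ = 0.838 m

V₂ = q/y₂ = 11.4/5.22 = 2.18 m/s; Fr₂ = V₂/√(g·y₂) = 0.305.
Since the conjugate-depth ratio holds either way, y₁/y₂ = ½[√(1 + 8Fr₂²) − 1] = ½[√1.745 − 1] = 0.161.
y₁ = 0.161 × 5.22 = 0.838 m.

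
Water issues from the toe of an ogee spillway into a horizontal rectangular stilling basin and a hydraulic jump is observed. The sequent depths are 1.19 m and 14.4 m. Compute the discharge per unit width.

For a rectangular channel the momentum equation gives q² = ½·g·y₁·y₂·(y₁ + y₂) = ½×9.81×1.19×14.4×15.6 = 1310.
q = √1310 = 36.2 m²/s.

q = 36.2 m²/s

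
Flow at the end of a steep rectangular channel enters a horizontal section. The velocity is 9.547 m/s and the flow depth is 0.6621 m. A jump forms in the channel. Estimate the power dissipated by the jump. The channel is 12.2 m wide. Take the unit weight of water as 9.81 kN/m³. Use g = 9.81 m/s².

P = 1449 kW

Fr₁ = V₁/√(g·y₁) = 9.547/√(9.81×0.6621) = 3.746.
Bélanger equation: y₂/y₁ = ½[√(1 + 8Fr₁²) − 1] = ½[√113.26 − 1] = 4.821.
y₂ = 4.821 × 0.6621 = 3.192 m.
Head loss: ΔE = (y₂ − y₁)³/(4y₁y₂) = (3.192 − 0.6621)³/(4×0.6621×3.192) = 16.19/8.454 = 1.916 m.
q = V₁·y₁ = 9.547 × 0.6621 = 6.321 m²/s. Q = q·b = 6.321 × 12.2 = 77.12 m³/s. P = γ·Q·ΔE = 9.81 × 77.12 × 1.916 = 1449 kW.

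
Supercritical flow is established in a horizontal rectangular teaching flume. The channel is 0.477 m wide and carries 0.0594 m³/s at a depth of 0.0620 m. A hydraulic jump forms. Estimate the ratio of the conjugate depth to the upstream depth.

q = Q/b = 0.0594/0.477 = 0.125 m²/s; V₁ = q/y₁ = 2.01 m/s. Fr₁ = V₁/√(g·y₁) = 2.58.
From the momentum equation for a rectangular channel, y₂/y₁ = ½[√(1 + 8Fr₁²) − 1] = ½[√54.06 − 1] = 3.18.

y₂/y₁ = 3.18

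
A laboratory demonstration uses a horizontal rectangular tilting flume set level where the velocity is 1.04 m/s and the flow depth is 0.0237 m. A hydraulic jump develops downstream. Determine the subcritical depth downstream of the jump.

y₂ = 0.0614 m

Fr₁ = V₁/√(g·y₁) = 1.04/√(9.81×0.0237) = 2.16.
Bélanger equation: y₂/y₁ = ½[√(1 + 8Fr₁²) − 1] = ½[√38.22 − 1] = 2.59.
y₂ = 2.59 × 0.0237 = 0.0614 m.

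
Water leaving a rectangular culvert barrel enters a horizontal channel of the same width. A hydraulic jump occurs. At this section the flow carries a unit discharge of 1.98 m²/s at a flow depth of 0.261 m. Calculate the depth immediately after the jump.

V₁ = q/y₁ = 1.98/0.261 = 7.59 m/s. Fr₁ = V₁/√(g·y₁) = 7.59/√(9.81×0.261) = 4.74.
Conjugate-depth relation: y₂/y₁ = ½[√(1 + 8Fr₁²) − 1] = ½[√180.8 − 1] = 6.22.
y₂ = 6.22 × 0.261 = 1.62 m.

y₂ = 1.62 m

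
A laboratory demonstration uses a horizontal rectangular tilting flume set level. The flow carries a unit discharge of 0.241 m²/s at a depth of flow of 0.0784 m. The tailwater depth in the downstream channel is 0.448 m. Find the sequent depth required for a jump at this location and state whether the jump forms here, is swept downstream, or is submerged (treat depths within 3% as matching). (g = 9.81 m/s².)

y₂ = 0.351 m; the jump is submerged

V₁ = q/y₁ = 0.241/0.0784 = 3.07 m/s. Fr₁ = V₁/√(g·y₁) = 3.07/√(9.81×0.0784) = 3.51.
Sequent-depth ratio: y₂/y₁ = ½[√(1 + 8Fr₁²) − 1] = ½[√99.29 − 1] = 4.48.
y₂ = 4.48 × 0.0784 = 0.351 m.
Tailwater y_tw = 0.448 m: y_tw > y₂, so the jump is submerged.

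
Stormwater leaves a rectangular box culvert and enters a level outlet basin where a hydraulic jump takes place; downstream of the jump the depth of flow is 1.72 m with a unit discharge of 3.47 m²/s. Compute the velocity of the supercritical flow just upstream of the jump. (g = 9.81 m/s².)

V₁ = 5.67 m/s

V₂ = q/y₂ = 3.47/1.72 = 2.02 m/s; Fr₂ = V₂/√(g·y₂) = 0.491.
Since the conjugate-depth ratio holds either way, y₁/y₂ = ½[√(1 + 8Fr₂²) − 1] = ½[√2.930 − 1] = 0.356.
y₁ = 0.356 × 1.72 = 0.612 m.
V₁ = q/y₁ = 3.47/0.612 = 5.67 m/s.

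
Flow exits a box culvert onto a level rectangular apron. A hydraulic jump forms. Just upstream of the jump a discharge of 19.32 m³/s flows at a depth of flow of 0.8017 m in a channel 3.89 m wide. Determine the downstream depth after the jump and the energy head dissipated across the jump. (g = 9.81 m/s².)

q = Q/b = 19.32/3.89 = 4.967 m²/s; V₁ = q/y₁ = 6.195 m/s. Fr₁ = V₁/√(g·y₁) = 2.209.
Conjugate-depth relation: y₂/y₁ = ½[√(1 + 8Fr₁²) − 1] = ½[√40.039 − 1] = 2.664.
y₂ = 2.664 × 0.8017 = 2.136 m.
V₂ = q/y₂ = 4.967/2.136 = 2.326 m/s. E₁ = y₁ + V₁²/2g = 2.758 m; E₂ = y₂ + V₂²/2g = 2.411 m. ΔE = E₁ − E₂ = 0.3466 m.

y₂ = 2.136 m; ΔE = 0.3466 m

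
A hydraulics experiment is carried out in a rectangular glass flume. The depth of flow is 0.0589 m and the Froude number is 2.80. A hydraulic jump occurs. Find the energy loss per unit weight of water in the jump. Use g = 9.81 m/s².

ΔE = 0.0652 m

Fr₁ = 2.80 (given).
Bélanger equation: y₂/y₁ = ½[√(1 + 8Fr₁²) − 1] = ½[√63.72 − 1] = 3.49.
y₂ = 3.49 × 0.0589 = 0.206 m.
V₁ = Fr₁·√(g·y₁) = 2.80×√(9.81×0.0589) = 2.13 m/s; q = V₁·y₁ = 0.125 m²/s. V₂ = q/y₂ = 0.125/0.206 = 0.610 m/s. E₁ = y₁ + V₁²/2g = 0.290 m; E₂ = y₂ + V₂²/2g = 0.225 m. ΔE = E₁ − E₂ = 0.0652 m.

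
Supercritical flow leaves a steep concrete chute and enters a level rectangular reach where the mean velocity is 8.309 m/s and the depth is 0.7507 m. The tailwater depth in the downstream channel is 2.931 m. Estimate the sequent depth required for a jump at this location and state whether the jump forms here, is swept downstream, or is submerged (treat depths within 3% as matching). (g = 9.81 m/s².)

Fr₁ = V₁/√(g·y₁) = 8.309/√(9.81×0.7507) = 3.062.
Conjugate-depth relation: y₂/y₁ = ½[√(1 + 8Fr₁²) − 1] = ½[√75.998 − 1] = 3.859.
y₂ = 3.859 × 0.7507 = 2.897 m.
Tailwater y_tw = 2.931 m: y_tw ≈ y₂, so the jump forms here.

y₂ = 2.897 m; the jump forms here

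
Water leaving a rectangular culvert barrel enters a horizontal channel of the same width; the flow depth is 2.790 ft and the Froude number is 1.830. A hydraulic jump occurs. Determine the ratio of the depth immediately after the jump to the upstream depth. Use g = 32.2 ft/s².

Fr₁ = 1.830 (given).
Conjugate-depth relation: y₂/y₁ = ½[√(1 + 8Fr₁²) − 1] = ½[√27.791 − 1] = 2.136.

y₂/y₁ = 2.136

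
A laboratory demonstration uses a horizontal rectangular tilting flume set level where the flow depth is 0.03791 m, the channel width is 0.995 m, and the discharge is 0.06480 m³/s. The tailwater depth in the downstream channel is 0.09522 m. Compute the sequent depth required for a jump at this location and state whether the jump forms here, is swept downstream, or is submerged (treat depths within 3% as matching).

q = Q/b = 0.06480/0.995 = 0.06513 m²/s; V₁ = q/y₁ = 1.718 m/s. Fr₁ = V₁/√(g·y₁) = 2.817.
Bélanger equation: y₂/y₁ = ½[√(1 + 8Fr₁²) − 1] = ½[√64.484 − 1] = 3.515.
y₂ = 3.515 × 0.03791 = 0.1333 m.
Tailwater y_tw = 0.09522 m: y_tw < y₂, so the jump is swept downstream.

y₂ = 0.1333 m; the jump is swept downstream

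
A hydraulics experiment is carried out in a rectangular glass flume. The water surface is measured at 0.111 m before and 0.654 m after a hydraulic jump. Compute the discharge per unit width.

For a rectangular channel the momentum equation gives q² = ½·g·y₁·y₂·(y₁ + y₂) = ½×9.81×0.111×0.654×0.765 = 0.272.
q = √0.272 = 0.522 m²/s.

q = 0.522 m²/s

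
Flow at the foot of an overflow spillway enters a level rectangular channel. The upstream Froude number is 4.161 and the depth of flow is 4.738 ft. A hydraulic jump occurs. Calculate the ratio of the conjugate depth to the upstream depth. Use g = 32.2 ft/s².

Fr₁ = 4.161 (given).
By Bélanger, y₂/y₁ = ½[√(1 + 8Fr₁²) − 1] = ½[√139.51 − 1] = 5.406.

y₂/y₁ = 5.406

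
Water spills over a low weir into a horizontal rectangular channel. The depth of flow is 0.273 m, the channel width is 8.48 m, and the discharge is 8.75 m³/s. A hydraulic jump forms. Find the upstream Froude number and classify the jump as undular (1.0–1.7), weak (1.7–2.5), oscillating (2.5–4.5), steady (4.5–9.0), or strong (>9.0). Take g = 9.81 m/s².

Fr₁ = 2.31; weak jump

q = Q/b = 8.75/8.48 = 1.03 m²/s; V₁ = q/y₁ = 3.78 m/s. Fr₁ = V₁/√(g·y₁) = 2.31.
Fr₁ = 2.31 lies in the weak range.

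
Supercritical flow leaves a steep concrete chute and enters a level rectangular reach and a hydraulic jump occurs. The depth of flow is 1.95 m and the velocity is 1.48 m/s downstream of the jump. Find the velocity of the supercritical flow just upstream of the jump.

V₁ = 7.70 m/s

Fr₂ = V₂/√(g·y₂) = 1.48/√(9.81×1.95) = 0.338.
Since the conjugate-depth ratio holds either way, y₁/y₂ = ½[√(1 + 8Fr₂²) − 1] = ½[√1.916 − 1] = 0.192.
y₁ = 0.192 × 1.95 = 0.375 m.
V₁ = q/y₁ = 2.89/0.375 = 7.70 m/s.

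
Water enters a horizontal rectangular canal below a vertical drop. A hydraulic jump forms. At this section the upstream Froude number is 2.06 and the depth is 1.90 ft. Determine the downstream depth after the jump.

Fr₁ = 2.06 (given).
Sequent-depth ratio: y₂/y₁ = ½[√(1 + 8Fr₁²) − 1] = ½[√34.95 − 1] = 2.46.
y₂ = 2.46 × 1.90 = 4.67 ft.

y₂ = 4.67 ft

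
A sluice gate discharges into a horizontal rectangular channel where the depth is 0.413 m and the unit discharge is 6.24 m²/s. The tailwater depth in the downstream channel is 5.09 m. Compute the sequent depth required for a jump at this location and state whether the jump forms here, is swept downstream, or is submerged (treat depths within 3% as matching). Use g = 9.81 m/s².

y₂ = 4.18 m; the jump is submerged

V₁ = q/y₁ = 6.24/0.413 = 15.1 m/s. Fr₁ = V₁/√(g·y₁) = 15.1/√(9.81×0.413) = 7.51.
Sequent-depth ratio: y₂/y₁ = ½[√(1 + 8Fr₁²) − 1] = ½[√451.8 − 1] = 10.1.
y₂ = 10.1 × 0.413 = 4.18 m.
Tailwater y_tw = 5.09 m: y_tw > y₂, so the jump is submerged.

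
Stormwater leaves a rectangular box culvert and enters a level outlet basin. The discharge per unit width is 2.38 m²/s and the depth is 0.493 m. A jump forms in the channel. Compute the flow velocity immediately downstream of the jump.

V₂ = 1.83 m/s

V₁ = q/y₁ = 2.38/0.493 = 4.83 m/s. Fr₁ = V₁/√(g·y₁) = 4.83/√(9.81×0.493) = 2.20.
From the momentum equation for a rectangular channel, y₂/y₁ = ½[√(1 + 8Fr₁²) − 1] = ½[√39.55 − 1] = 2.64.
y₂ = 2.64 × 0.493 = 1.30 m.
V₂ = q/y₂ = 2.38/1.30 = 1.83 m/s.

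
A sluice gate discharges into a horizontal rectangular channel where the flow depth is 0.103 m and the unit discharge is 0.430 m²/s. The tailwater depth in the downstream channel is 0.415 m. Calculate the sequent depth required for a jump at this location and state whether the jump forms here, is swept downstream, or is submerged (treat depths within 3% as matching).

y₂ = 0.556 m; the jump is swept downstream

V₁ = q/y₁ = 0.430/0.103 = 4.17 m/s. Fr₁ = V₁/√(g·y₁) = 4.17/√(9.81×0.103) = 4.15.
From the momentum equation for a rectangular channel, y₂/y₁ = ½[√(1 + 8Fr₁²) − 1] = ½[√139.0 − 1] = 5.39.
y₂ = 5.39 × 0.103 = 0.556 m.
Tailwater y_tw = 0.415 m: y_tw < y₂, so the jump is swept downstream.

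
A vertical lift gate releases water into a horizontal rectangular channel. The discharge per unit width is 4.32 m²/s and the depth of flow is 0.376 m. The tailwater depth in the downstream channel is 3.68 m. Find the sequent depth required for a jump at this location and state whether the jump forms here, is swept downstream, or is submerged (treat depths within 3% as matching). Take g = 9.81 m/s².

V₁ = q/y₁ = 4.32/0.376 = 11.5 m/s. Fr₁ = V₁/√(g·y₁) = 11.5/√(9.81×0.376) = 5.98.
Sequent-depth ratio: y₂/y₁ = ½[√(1 + 8Fr₁²) − 1] = ½[√287.3 − 1] = 7.97.
y₂ = 7.97 × 0.376 = 3.00 m.
Tailwater y_tw = 3.68 m: y_tw > y₂, so the jump is submerged.

y₂ = 3.00 m; the jump is submerged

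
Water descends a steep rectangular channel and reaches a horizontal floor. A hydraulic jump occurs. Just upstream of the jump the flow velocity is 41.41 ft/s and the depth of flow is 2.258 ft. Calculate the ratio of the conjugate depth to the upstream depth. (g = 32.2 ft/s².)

y₂/y₁ = 6.386

Fr₁ = V₁/√(g·y₁) = 41.41/√(32.2×2.258) = 4.856.
Conjugate-depth relation: y₂/y₁ = ½[√(1 + 8Fr₁²) − 1] = ½[√189.68 − 1] = 6.386.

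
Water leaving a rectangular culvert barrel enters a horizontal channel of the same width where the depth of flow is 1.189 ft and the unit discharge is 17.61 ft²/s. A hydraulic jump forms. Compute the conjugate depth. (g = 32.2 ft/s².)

V₁ = q/y₁ = 17.61/1.189 = 14.81 ft/s. Fr₁ = V₁/√(g·y₁) = 14.81/√(32.2×1.189) = 2.394.
Conjugate-depth relation: y₂/y₁ = ½[√(1 + 8Fr₁²) − 1] = ½[√46.836 − 1] = 2.922.
y₂ = 2.922 × 1.189 = 3.474 ft.

y₂ = 3.474 ft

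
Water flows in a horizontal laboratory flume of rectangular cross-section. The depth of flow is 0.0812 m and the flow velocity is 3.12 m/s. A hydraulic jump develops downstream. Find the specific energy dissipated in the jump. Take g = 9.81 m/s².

Fr₁ = V₁/√(g·y₁) = 3.12/√(9.81×0.0812) = 3.50.
Conjugate-depth relation: y₂/y₁ = ½[√(1 + 8Fr₁²) − 1] = ½[√98.76 − 1] = 4.47.
y₂ = 4.47 × 0.0812 = 0.363 m.
Head loss: ΔE = (y₂ − y₁)³/(4y₁y₂) = (0.363 − 0.0812)³/(4×0.0812×0.363) = 0.0223/0.118 = 0.190 m.

ΔE = 0.190 m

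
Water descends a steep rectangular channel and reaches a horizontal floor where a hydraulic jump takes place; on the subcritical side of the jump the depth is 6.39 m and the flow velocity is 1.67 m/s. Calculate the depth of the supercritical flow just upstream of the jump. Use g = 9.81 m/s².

y₁ = 0.525 m

Fr₂ = V₂/√(g·y₂) = 1.67/√(9.81×6.39) = 0.211.
Since the conjugate-depth ratio holds either way, y₁/y₂ = ½[√(1 + 8Fr₂²) − 1] = ½[√1.356 − 1] = 0.0822.
y₁ = 0.0822 × 6.39 = 0.525 m.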